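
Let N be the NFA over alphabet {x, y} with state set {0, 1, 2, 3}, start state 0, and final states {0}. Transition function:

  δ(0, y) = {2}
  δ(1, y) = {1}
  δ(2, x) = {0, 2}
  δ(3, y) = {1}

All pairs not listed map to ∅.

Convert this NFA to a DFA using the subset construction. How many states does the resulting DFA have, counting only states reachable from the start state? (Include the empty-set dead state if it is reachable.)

Start state of the DFA: {0}.
{0} --x--> ∅  [new]
{0} --y--> {2}  [new]
∅ --x--> ∅  [seen]
∅ --y--> ∅  [seen]
{2} --x--> {0, 2}  [new]
{2} --y--> ∅  [seen]
{0, 2} --x--> {0, 2}  [seen]
{0, 2} --y--> {2}  [seen]
Reachable DFA states: {0}, ∅, {2}, {0, 2}.

4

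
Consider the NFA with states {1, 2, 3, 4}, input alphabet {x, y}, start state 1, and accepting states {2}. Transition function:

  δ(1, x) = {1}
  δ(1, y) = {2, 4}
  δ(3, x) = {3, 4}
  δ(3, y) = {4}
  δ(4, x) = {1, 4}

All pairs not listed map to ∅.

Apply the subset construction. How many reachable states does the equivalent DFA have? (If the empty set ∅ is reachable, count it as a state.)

4

Start state of the DFA: {1}.
{1} --x--> {1}  [seen]
{1} --y--> {2, 4}  [new]
{2, 4} --x--> {1, 4}  [new]
{2, 4} --y--> ∅  [new]
{1, 4} --x--> {1, 4}  [seen]
{1, 4} --y--> {2, 4}  [seen]
∅ --x--> ∅  [seen]
∅ --y--> ∅  [seen]
Reachable DFA states: {1}, {2, 4}, {1, 4}, ∅.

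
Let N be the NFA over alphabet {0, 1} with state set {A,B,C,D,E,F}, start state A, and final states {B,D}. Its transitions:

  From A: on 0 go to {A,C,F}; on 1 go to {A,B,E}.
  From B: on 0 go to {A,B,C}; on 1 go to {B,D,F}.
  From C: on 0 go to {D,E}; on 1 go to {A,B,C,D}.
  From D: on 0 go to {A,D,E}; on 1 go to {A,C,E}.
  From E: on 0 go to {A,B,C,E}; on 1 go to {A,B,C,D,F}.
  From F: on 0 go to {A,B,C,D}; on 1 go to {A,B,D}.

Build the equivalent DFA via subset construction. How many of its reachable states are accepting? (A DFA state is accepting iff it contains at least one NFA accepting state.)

4

Start state of the DFA: {A}.
{A} --0--> {A,C,F}  [new]
{A} --1--> {A,B,E}  [new]
{A,C,F} --0--> {A,B,C,D,E,F}  [new]
{A,C,F} --1--> {A,B,C,D,E}  [new]
{A,B,E} --0--> {A,B,C,E,F}  [new]
{A,B,E} --1--> {A,B,C,D,E,F}  [seen]
{A,B,C,D,E,F} --0--> {A,B,C,D,E,F}  [seen]
{A,B,C,D,E,F} --1--> {A,B,C,D,E,F}  [seen]
{A,B,C,D,E} --0--> {A,B,C,D,E,F}  [seen]
{A,B,C,D,E} --1--> {A,B,C,D,E,F}  [seen]
{A,B,C,E,F} --0--> {A,B,C,D,E,F}  [seen]
{A,B,C,E,F} --1--> {A,B,C,D,E,F}  [seen]
Reachable DFA states: {A}, {A,C,F}, {A,B,E}, {A,B,C,D,E,F}, {A,B,C,D,E}, {A,B,C,E,F}.
Accepting DFA states (contain an NFA accepting state): {A,B,E}, {A,B,C,D,E,F}, {A,B,C,D,E}, {A,B,C,E,F}.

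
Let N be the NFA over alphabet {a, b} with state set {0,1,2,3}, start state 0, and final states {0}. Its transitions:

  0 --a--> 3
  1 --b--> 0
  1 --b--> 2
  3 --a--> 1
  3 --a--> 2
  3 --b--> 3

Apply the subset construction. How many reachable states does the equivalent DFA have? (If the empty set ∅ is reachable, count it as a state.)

5

Start state of the DFA: {0}.
{0} --a--> {3}  [new]
{0} --b--> ∅  [new]
{3} --a--> {1,2}  [new]
{3} --b--> {3}  [seen]
∅ --a--> ∅  [seen]
∅ --b--> ∅  [seen]
{1,2} --a--> ∅  [seen]
{1,2} --b--> {0,2}  [new]
{0,2} --a--> {3}  [seen]
{0,2} --b--> ∅  [seen]
Reachable DFA states: {0}, {3}, ∅, {1,2}, {0,2}.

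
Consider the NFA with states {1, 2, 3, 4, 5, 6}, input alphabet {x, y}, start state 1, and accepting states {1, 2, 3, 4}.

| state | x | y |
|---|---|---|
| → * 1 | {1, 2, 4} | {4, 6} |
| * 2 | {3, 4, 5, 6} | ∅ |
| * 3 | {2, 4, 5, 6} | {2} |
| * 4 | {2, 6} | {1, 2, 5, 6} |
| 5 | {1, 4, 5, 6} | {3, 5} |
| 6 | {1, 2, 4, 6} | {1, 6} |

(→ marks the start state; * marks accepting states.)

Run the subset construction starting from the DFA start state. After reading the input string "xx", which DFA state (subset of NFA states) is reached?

{1, 2, 3, 4, 5, 6}

Start: {1}.
δ(1,x) = {1, 2, 4}.
Union: {1, 2, 4}.
After x: {1, 2, 4}.
δ(1,x) = {1, 2, 4}; δ(2,x) = {3, 4, 5, 6}; δ(4,x) = {2, 6}.
Union: {1, 2, 3, 4, 5, 6}.
After x: {1, 2, 3, 4, 5, 6}.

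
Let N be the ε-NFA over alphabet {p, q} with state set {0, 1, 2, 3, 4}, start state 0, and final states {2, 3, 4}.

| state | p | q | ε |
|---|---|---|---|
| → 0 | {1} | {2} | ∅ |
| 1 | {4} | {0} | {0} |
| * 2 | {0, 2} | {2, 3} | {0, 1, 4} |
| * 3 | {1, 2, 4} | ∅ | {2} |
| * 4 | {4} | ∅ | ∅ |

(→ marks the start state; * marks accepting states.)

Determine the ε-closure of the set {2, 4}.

{0, 1, 2, 4}

Begin with {2, 4}.
2 →ε {0, 1, 4}; add 0, 1.
ε-closure = {0, 1, 2, 4}.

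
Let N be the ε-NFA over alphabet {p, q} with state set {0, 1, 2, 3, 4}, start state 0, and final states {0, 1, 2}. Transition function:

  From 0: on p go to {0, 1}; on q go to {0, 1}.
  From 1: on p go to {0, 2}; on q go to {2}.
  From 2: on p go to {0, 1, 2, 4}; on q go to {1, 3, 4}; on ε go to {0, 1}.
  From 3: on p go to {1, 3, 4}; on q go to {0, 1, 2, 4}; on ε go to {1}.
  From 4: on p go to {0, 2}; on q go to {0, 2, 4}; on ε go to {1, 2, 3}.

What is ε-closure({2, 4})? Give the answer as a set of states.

Begin with {2, 4}.
2 →ε {0, 1}; add 0, 1.
4 →ε {1, 2, 3}; add 3.
ε-closure = {0, 1, 2, 3, 4}.

{0, 1, 2, 3, 4}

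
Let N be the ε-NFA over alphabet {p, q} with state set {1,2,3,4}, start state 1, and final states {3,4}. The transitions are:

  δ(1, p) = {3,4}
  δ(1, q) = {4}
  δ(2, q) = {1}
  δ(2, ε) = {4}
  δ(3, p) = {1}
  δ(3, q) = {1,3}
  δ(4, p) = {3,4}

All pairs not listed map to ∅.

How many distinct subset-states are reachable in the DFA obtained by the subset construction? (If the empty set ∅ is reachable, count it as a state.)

6

Start state of the DFA: {1} (ε-closure of the NFA start).
{1} --p--> {3,4}  [new]
{1} --q--> {4}  [new]
{3,4} --p--> {1,3,4}  [new]
{3,4} --q--> {1,3}  [new]
{4} --p--> {3,4}  [seen]
{4} --q--> ∅  [new]
{1,3,4} --p--> {1,3,4}  [seen]
{1,3,4} --q--> {1,3,4}  [seen]
{1,3} --p--> {1,3,4}  [seen]
{1,3} --q--> {1,3,4}  [seen]
∅ --p--> ∅  [seen]
∅ --q--> ∅  [seen]
Reachable DFA states: {1}, {3,4}, {4}, {1,3,4}, {1,3}, ∅.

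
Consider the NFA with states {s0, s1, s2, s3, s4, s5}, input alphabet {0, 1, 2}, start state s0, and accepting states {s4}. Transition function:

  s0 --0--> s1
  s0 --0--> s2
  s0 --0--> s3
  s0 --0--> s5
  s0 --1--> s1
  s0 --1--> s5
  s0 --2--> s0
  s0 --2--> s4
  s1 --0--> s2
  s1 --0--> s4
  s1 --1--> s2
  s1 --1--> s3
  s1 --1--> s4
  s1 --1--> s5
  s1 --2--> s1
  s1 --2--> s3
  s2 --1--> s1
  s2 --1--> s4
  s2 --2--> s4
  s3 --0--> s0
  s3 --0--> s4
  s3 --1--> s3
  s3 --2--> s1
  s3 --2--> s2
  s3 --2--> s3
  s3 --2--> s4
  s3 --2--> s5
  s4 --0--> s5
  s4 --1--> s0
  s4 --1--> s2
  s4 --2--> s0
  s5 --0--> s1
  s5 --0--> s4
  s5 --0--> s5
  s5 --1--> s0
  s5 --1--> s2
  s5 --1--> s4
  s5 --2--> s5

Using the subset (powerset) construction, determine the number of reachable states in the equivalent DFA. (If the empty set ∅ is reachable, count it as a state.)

12

Start state of the DFA: {s0}.
{s0} --0--> {s1, s2, s3, s5}  [new]
{s0} --1--> {s1, s5}  [new]
{s0} --2--> {s0, s4}  [new]
{s1, s2, s3, s5} --0--> {s0, s1, s2, s4, s5}  [new]
{s1, s2, s3, s5} --1--> {s0, s1, s2, s3, s4, s5}  [new]
{s1, s2, s3, s5} --2--> {s1, s2, s3, s4, s5}  [new]
{s1, s5} --0--> {s1, s2, s4, s5}  [new]
{s1, s5} --1--> {s0, s2, s3, s4, s5}  [new]
{s1, s5} --2--> {s1, s3, s5}  [new]
{s0, s4} --0--> {s1, s2, s3, s5}  [seen]
{s0, s4} --1--> {s0, s1, s2, s5}  [new]
{s0, s4} --2--> {s0, s4}  [seen]
{s0, s1, s2, s4, s5} --0--> {s1, s2, s3, s4, s5}  [seen]
{s0, s1, s2, s4, s5} --1--> {s0, s1, s2, s3, s4, s5}  [seen]
{s0, s1, s2, s4, s5} --2--> {s0, s1, s3, s4, s5}  [new]
{s0, s1, s2, s3, s4, s5} --0--> {s0, s1, s2, s3, s4, s5}  [seen]
{s0, s1, s2, s3, s4, s5} --1--> {s0, s1, s2, s3, s4, s5}  [seen]
{s0, s1, s2, s3, s4, s5} --2--> {s0, s1, s2, s3, s4, s5}  [seen]
{s1, s2, s3, s4, s5} --0--> {s0, s1, s2, s4, s5}  [seen]
{s1, s2, s3, s4, s5} --1--> {s0, s1, s2, s3, s4, s5}  [seen]
{s1, s2, s3, s4, s5} --2--> {s0, s1, s2, s3, s4, s5}  [seen]
{s1, s2, s4, s5} --0--> {s1, s2, s4, s5}  [seen]
{s1, s2, s4, s5} --1--> {s0, s1, s2, s3, s4, s5}  [seen]
{s1, s2, s4, s5} --2--> {s0, s1, s3, s4, s5}  [seen]
{s0, s2, s3, s4, s5} --0--> {s0, s1, s2, s3, s4, s5}  [seen]
{s0, s2, s3, s4, s5} --1--> {s0, s1, s2, s3, s4, s5}  [seen]
{s0, s2, s3, s4, s5} --2--> {s0, s1, s2, s3, s4, s5}  [seen]
{s1, s3, s5} --0--> {s0, s1, s2, s4, s5}  [seen]
{s1, s3, s5} --1--> {s0, s2, s3, s4, s5}  [seen]
{s1, s3, s5} --2--> {s1, s2, s3, s4, s5}  [seen]
{s0, s1, s2, s5} --0--> {s1, s2, s3, s4, s5}  [seen]
{s0, s1, s2, s5} --1--> {s0, s1, s2, s3, s4, s5}  [seen]
{s0, s1, s2, s5} --2--> {s0, s1, s3, s4, s5}  [seen]
{s0, s1, s3, s4, s5} --0--> {s0, s1, s2, s3, s4, s5}  [seen]
{s0, s1, s3, s4, s5} --1--> {s0, s1, s2, s3, s4, s5}  [seen]
{s0, s1, s3, s4, s5} --2--> {s0, s1, s2, s3, s4, s5}  [seen]
Reachable DFA states: {s0}, {s1, s2, s3, s5}, {s1, s5}, {s0, s4}, {s0, s1, s2, s4, s5}, {s0, s1, s2, s3, s4, s5}, {s1, s2, s3, s4, s5}, {s1, s2, s4, s5}, {s0, s2, s3, s4, s5}, {s1, s3, s5}, {s0, s1, s2, s5}, {s0, s1, s3, s4, s5}.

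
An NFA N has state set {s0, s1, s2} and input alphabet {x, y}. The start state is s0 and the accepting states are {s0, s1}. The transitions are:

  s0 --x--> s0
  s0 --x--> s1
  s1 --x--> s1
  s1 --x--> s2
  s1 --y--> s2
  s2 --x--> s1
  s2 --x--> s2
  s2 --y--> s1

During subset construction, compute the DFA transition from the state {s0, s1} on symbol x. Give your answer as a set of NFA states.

δ(s0,x) = {s0, s1}; δ(s1,x) = {s1, s2}.
Union: {s0, s1, s2}.

{s0, s1, s2}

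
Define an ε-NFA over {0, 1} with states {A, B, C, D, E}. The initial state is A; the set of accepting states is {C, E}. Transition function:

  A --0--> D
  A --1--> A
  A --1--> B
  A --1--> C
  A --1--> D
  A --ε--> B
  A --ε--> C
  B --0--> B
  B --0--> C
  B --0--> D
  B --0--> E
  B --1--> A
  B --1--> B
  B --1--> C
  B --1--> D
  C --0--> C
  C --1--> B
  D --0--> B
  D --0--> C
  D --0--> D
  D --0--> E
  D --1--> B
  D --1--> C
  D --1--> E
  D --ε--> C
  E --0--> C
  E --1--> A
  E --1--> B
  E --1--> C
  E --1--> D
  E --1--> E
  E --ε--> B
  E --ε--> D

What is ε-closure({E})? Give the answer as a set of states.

Begin with {E}.
E →ε {B, D}; add B, D.
D →ε {C}; add C.
ε-closure = {B, C, D, E}.

{B, C, D, E}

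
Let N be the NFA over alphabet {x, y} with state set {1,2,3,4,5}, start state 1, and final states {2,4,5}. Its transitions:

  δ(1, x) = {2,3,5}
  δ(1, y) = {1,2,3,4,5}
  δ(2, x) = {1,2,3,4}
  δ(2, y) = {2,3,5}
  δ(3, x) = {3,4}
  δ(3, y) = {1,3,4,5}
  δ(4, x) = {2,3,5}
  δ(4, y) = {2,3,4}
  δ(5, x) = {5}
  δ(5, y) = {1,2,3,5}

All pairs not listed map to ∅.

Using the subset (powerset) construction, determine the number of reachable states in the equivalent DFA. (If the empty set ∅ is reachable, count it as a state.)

3

Start state of the DFA: {1}.
{1} --x--> {2,3,5}  [new]
{1} --y--> {1,2,3,4,5}  [new]
{2,3,5} --x--> {1,2,3,4,5}  [seen]
{2,3,5} --y--> {1,2,3,4,5}  [seen]
{1,2,3,4,5} --x--> {1,2,3,4,5}  [seen]
{1,2,3,4,5} --y--> {1,2,3,4,5}  [seen]
Reachable DFA states: {1}, {2,3,5}, {1,2,3,4,5}.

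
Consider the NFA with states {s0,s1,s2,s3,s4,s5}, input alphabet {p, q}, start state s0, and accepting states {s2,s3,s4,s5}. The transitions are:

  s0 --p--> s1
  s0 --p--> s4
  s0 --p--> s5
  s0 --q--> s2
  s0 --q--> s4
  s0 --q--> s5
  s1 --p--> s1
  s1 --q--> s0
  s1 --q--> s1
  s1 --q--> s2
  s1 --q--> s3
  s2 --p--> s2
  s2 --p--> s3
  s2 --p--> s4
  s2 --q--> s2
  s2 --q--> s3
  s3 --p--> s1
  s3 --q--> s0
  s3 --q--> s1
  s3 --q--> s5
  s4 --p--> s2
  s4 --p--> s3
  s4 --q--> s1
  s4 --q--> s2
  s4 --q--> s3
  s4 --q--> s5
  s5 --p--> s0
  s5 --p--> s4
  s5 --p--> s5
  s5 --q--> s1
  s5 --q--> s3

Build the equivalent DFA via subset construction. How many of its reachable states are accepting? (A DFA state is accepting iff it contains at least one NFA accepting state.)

6

Start state of the DFA: {s0}.
{s0} --p--> {s1,s4,s5}  [new]
{s0} --q--> {s2,s4,s5}  [new]
{s1,s4,s5} --p--> {s0,s1,s2,s3,s4,s5}  [new]
{s1,s4,s5} --q--> {s0,s1,s2,s3,s5}  [new]
{s2,s4,s5} --p--> {s0,s2,s3,s4,s5}  [new]
{s2,s4,s5} --q--> {s1,s2,s3,s5}  [new]
{s0,s1,s2,s3,s4,s5} --p--> {s0,s1,s2,s3,s4,s5}  [seen]
{s0,s1,s2,s3,s4,s5} --q--> {s0,s1,s2,s3,s4,s5}  [seen]
{s0,s1,s2,s3,s5} --p--> {s0,s1,s2,s3,s4,s5}  [seen]
{s0,s1,s2,s3,s5} --q--> {s0,s1,s2,s3,s4,s5}  [seen]
{s0,s2,s3,s4,s5} --p--> {s0,s1,s2,s3,s4,s5}  [seen]
{s0,s2,s3,s4,s5} --q--> {s0,s1,s2,s3,s4,s5}  [seen]
{s1,s2,s3,s5} --p--> {s0,s1,s2,s3,s4,s5}  [seen]
{s1,s2,s3,s5} --q--> {s0,s1,s2,s3,s5}  [seen]
Reachable DFA states: {s0}, {s1,s4,s5}, {s2,s4,s5}, {s0,s1,s2,s3,s4,s5}, {s0,s1,s2,s3,s5}, {s0,s2,s3,s4,s5}, {s1,s2,s3,s5}.
Accepting DFA states (contain an NFA accepting state): {s1,s4,s5}, {s2,s4,s5}, {s0,s1,s2,s3,s4,s5}, {s0,s1,s2,s3,s5}, {s0,s2,s3,s4,s5}, {s1,s2,s3,s5}.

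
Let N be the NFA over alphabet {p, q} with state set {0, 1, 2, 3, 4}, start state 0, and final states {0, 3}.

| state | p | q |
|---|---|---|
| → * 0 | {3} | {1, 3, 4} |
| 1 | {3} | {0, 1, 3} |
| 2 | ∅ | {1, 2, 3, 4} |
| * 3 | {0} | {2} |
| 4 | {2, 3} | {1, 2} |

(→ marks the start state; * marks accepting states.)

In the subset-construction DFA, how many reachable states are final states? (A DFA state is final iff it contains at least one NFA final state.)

Start state of the DFA: {0}.
{0} --p--> {3}  [new]
{0} --q--> {1, 3, 4}  [new]
{3} --p--> {0}  [seen]
{3} --q--> {2}  [new]
{1, 3, 4} --p--> {0, 2, 3}  [new]
{1, 3, 4} --q--> {0, 1, 2, 3}  [new]
{2} --p--> ∅  [new]
{2} --q--> {1, 2, 3, 4}  [new]
{0, 2, 3} --p--> {0, 3}  [new]
{0, 2, 3} --q--> {1, 2, 3, 4}  [seen]
{0, 1, 2, 3} --p--> {0, 3}  [seen]
{0, 1, 2, 3} --q--> {0, 1, 2, 3, 4}  [new]
∅ --p--> ∅  [seen]
∅ --q--> ∅  [seen]
{1, 2, 3, 4} --p--> {0, 2, 3}  [seen]
{1, 2, 3, 4} --q--> {0, 1, 2, 3, 4}  [seen]
{0, 3} --p--> {0, 3}  [seen]
{0, 3} --q--> {1, 2, 3, 4}  [seen]
{0, 1, 2, 3, 4} --p--> {0, 2, 3}  [seen]
{0, 1, 2, 3, 4} --q--> {0, 1, 2, 3, 4}  [seen]
Reachable DFA states: {0}, {3}, {1, 3, 4}, {2}, {0, 2, 3}, {0, 1, 2, 3}, ∅, {1, 2, 3, 4}, {0, 3}, {0, 1, 2, 3, 4}.
Accepting DFA states (contain an NFA accepting state): {0}, {3}, {1, 3, 4}, {0, 2, 3}, {0, 1, 2, 3}, {1, 2, 3, 4}, {0, 3}, {0, 1, 2, 3, 4}.

8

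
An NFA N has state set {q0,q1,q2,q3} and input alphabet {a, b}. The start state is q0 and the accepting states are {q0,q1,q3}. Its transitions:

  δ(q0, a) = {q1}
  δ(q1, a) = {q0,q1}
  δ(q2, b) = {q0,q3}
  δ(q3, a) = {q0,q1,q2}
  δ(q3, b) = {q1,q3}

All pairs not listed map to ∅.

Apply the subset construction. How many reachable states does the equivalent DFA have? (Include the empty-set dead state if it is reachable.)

Start state of the DFA: {q0}.
{q0} --a--> {q1}  [new]
{q0} --b--> ∅  [new]
{q1} --a--> {q0,q1}  [new]
{q1} --b--> ∅  [seen]
∅ --a--> ∅  [seen]
∅ --b--> ∅  [seen]
{q0,q1} --a--> {q0,q1}  [seen]
{q0,q1} --b--> ∅  [seen]
Reachable DFA states: {q0}, {q1}, ∅, {q0,q1}.

4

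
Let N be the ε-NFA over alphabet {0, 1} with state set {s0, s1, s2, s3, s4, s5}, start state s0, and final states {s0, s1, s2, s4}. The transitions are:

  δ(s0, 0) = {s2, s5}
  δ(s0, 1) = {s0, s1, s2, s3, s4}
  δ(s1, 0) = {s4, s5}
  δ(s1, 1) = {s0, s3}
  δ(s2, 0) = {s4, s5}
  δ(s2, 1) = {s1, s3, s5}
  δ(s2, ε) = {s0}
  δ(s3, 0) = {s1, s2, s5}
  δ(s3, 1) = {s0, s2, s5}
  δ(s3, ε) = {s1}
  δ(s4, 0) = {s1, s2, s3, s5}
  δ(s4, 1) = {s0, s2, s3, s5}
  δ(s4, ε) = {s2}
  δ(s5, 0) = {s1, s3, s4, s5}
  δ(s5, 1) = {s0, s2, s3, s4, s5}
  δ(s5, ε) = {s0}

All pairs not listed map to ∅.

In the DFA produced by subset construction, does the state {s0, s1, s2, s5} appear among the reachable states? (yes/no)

no

Start state of the DFA: {s0} (ε-closure of the NFA start).
{s0} --0--> {s0, s2, s5}  [new]
{s0} --1--> {s0, s1, s2, s3, s4}  [new]
{s0, s2, s5} --0--> {s0, s1, s2, s3, s4, s5}  [new]
{s0, s2, s5} --1--> {s0, s1, s2, s3, s4, s5}  [seen]
{s0, s1, s2, s3, s4} --0--> {s0, s1, s2, s3, s4, s5}  [seen]
{s0, s1, s2, s3, s4} --1--> {s0, s1, s2, s3, s4, s5}  [seen]
{s0, s1, s2, s3, s4, s5} --0--> {s0, s1, s2, s3, s4, s5}  [seen]
{s0, s1, s2, s3, s4, s5} --1--> {s0, s1, s2, s3, s4, s5}  [seen]
Reachable DFA states: {s0}, {s0, s2, s5}, {s0, s1, s2, s3, s4}, {s0, s1, s2, s3, s4, s5}.
{s0, s1, s2, s5} is not among them.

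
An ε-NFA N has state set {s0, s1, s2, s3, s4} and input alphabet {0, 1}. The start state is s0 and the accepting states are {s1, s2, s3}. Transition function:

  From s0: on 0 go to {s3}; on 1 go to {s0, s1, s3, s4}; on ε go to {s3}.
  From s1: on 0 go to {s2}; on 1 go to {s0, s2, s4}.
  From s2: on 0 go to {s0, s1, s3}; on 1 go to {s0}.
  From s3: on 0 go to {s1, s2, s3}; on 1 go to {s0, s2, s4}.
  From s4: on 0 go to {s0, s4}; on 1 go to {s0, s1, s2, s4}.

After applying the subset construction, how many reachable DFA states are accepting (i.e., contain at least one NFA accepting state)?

Start state of the DFA: {s0, s3} (ε-closure of the NFA start).
{s0, s3} --0--> {s1, s2, s3}  [new]
{s0, s3} --1--> {s0, s1, s2, s3, s4}  [new]
{s1, s2, s3} --0--> {s0, s1, s2, s3}  [new]
{s1, s2, s3} --1--> {s0, s2, s3, s4}  [new]
{s0, s1, s2, s3, s4} --0--> {s0, s1, s2, s3, s4}  [seen]
{s0, s1, s2, s3, s4} --1--> {s0, s1, s2, s3, s4}  [seen]
{s0, s1, s2, s3} --0--> {s0, s1, s2, s3}  [seen]
{s0, s1, s2, s3} --1--> {s0, s1, s2, s3, s4}  [seen]
{s0, s2, s3, s4} --0--> {s0, s1, s2, s3, s4}  [seen]
{s0, s2, s3, s4} --1--> {s0, s1, s2, s3, s4}  [seen]
Reachable DFA states: {s0, s3}, {s1, s2, s3}, {s0, s1, s2, s3, s4}, {s0, s1, s2, s3}, {s0, s2, s3, s4}.
Accepting DFA states (contain an NFA accepting state): {s0, s3}, {s1, s2, s3}, {s0, s1, s2, s3, s4}, {s0, s1, s2, s3}, {s0, s2, s3, s4}.

5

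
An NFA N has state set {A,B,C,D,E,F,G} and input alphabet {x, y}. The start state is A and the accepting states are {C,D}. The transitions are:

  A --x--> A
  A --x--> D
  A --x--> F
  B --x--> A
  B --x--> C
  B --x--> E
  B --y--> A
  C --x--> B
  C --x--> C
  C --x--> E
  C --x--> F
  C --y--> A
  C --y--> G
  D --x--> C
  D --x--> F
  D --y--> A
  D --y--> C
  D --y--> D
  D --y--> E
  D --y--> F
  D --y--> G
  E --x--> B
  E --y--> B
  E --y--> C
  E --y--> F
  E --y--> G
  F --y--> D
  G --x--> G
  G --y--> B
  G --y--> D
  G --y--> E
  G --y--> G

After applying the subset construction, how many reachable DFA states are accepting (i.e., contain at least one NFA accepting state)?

Start state of the DFA: {A}.
{A} --x--> {A,D,F}  [new]
{A} --y--> ∅  [new]
{A,D,F} --x--> {A,C,D,F}  [new]
{A,D,F} --y--> {A,C,D,E,F,G}  [new]
∅ --x--> ∅  [seen]
∅ --y--> ∅  [seen]
{A,C,D,F} --x--> {A,B,C,D,E,F}  [new]
{A,C,D,F} --y--> {A,C,D,E,F,G}  [seen]
{A,C,D,E,F,G} --x--> {A,B,C,D,E,F,G}  [new]
{A,C,D,E,F,G} --y--> {A,B,C,D,E,F,G}  [seen]
{A,B,C,D,E,F} --x--> {A,B,C,D,E,F}  [seen]
{A,B,C,D,E,F} --y--> {A,B,C,D,E,F,G}  [seen]
{A,B,C,D,E,F,G} --x--> {A,B,C,D,E,F,G}  [seen]
{A,B,C,D,E,F,G} --y--> {A,B,C,D,E,F,G}  [seen]
Reachable DFA states: {A}, {A,D,F}, ∅, {A,C,D,F}, {A,C,D,E,F,G}, {A,B,C,D,E,F}, {A,B,C,D,E,F,G}.
Accepting DFA states (contain an NFA accepting state): {A,D,F}, {A,C,D,F}, {A,C,D,E,F,G}, {A,B,C,D,E,F}, {A,B,C,D,E,F,G}.

5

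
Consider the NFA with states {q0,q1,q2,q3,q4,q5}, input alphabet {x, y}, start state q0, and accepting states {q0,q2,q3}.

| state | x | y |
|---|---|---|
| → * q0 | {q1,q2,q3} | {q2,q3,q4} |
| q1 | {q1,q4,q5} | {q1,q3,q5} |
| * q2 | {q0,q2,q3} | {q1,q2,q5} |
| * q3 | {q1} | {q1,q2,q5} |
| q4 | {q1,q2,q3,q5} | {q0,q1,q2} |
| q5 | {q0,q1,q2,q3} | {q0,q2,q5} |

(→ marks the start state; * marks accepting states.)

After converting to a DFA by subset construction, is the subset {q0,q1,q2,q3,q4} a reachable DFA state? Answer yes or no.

Start state of the DFA: {q0}.
{q0} --x--> {q1,q2,q3}  [new]
{q0} --y--> {q2,q3,q4}  [new]
{q1,q2,q3} --x--> {q0,q1,q2,q3,q4,q5}  [new]
{q1,q2,q3} --y--> {q1,q2,q3,q5}  [new]
{q2,q3,q4} --x--> {q0,q1,q2,q3,q5}  [new]
{q2,q3,q4} --y--> {q0,q1,q2,q5}  [new]
{q0,q1,q2,q3,q4,q5} --x--> {q0,q1,q2,q3,q4,q5}  [seen]
{q0,q1,q2,q3,q4,q5} --y--> {q0,q1,q2,q3,q4,q5}  [seen]
{q1,q2,q3,q5} --x--> {q0,q1,q2,q3,q4,q5}  [seen]
{q1,q2,q3,q5} --y--> {q0,q1,q2,q3,q5}  [seen]
{q0,q1,q2,q3,q5} --x--> {q0,q1,q2,q3,q4,q5}  [seen]
{q0,q1,q2,q3,q5} --y--> {q0,q1,q2,q3,q4,q5}  [seen]
{q0,q1,q2,q5} --x--> {q0,q1,q2,q3,q4,q5}  [seen]
{q0,q1,q2,q5} --y--> {q0,q1,q2,q3,q4,q5}  [seen]
Reachable DFA states: {q0}, {q1,q2,q3}, {q2,q3,q4}, {q0,q1,q2,q3,q4,q5}, {q1,q2,q3,q5}, {q0,q1,q2,q3,q5}, {q0,q1,q2,q5}.
{q0,q1,q2,q3,q4} is not among them.

no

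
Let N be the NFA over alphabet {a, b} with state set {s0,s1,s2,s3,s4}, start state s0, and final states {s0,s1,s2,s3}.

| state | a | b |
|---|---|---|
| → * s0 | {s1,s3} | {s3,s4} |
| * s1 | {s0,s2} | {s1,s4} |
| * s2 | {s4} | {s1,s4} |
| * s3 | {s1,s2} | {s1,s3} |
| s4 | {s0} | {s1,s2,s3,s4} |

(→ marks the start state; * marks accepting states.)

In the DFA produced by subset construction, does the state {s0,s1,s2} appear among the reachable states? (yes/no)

yes

Start state of the DFA: {s0}.
{s0} --a--> {s1,s3}  [new]
{s0} --b--> {s3,s4}  [new]
{s1,s3} --a--> {s0,s1,s2}  [new]
{s1,s3} --b--> {s1,s3,s4}  [new]
{s3,s4} --a--> {s0,s1,s2}  [seen]
{s3,s4} --b--> {s1,s2,s3,s4}  [new]
{s0,s1,s2} --a--> {s0,s1,s2,s3,s4}  [new]
{s0,s1,s2} --b--> {s1,s3,s4}  [seen]
{s1,s3,s4} --a--> {s0,s1,s2}  [seen]
{s1,s3,s4} --b--> {s1,s2,s3,s4}  [seen]
{s1,s2,s3,s4} --a--> {s0,s1,s2,s4}  [new]
{s1,s2,s3,s4} --b--> {s1,s2,s3,s4}  [seen]
{s0,s1,s2,s3,s4} --a--> {s0,s1,s2,s3,s4}  [seen]
{s0,s1,s2,s3,s4} --b--> {s1,s2,s3,s4}  [seen]
{s0,s1,s2,s4} --a--> {s0,s1,s2,s3,s4}  [seen]
{s0,s1,s2,s4} --b--> {s1,s2,s3,s4}  [seen]
Reachable DFA states: {s0}, {s1,s3}, {s3,s4}, {s0,s1,s2}, {s1,s3,s4}, {s1,s2,s3,s4}, {s0,s1,s2,s3,s4}, {s0,s1,s2,s4}.
{s0,s1,s2} is among them.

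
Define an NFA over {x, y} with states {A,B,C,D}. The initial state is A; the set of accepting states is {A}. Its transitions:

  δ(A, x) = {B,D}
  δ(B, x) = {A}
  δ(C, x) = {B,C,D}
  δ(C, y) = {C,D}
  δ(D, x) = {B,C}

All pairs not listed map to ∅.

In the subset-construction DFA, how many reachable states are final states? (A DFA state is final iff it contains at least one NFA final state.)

Start state of the DFA: {A}.
{A} --x--> {B,D}  [new]
{A} --y--> ∅  [new]
{B,D} --x--> {A,B,C}  [new]
{B,D} --y--> ∅  [seen]
∅ --x--> ∅  [seen]
∅ --y--> ∅  [seen]
{A,B,C} --x--> {A,B,C,D}  [new]
{A,B,C} --y--> {C,D}  [new]
{A,B,C,D} --x--> {A,B,C,D}  [seen]
{A,B,C,D} --y--> {C,D}  [seen]
{C,D} --x--> {B,C,D}  [new]
{C,D} --y--> {C,D}  [seen]
{B,C,D} --x--> {A,B,C,D}  [seen]
{B,C,D} --y--> {C,D}  [seen]
Reachable DFA states: {A}, {B,D}, ∅, {A,B,C}, {A,B,C,D}, {C,D}, {B,C,D}.
Accepting DFA states (contain an NFA accepting state): {A}, {A,B,C}, {A,B,C,D}.

3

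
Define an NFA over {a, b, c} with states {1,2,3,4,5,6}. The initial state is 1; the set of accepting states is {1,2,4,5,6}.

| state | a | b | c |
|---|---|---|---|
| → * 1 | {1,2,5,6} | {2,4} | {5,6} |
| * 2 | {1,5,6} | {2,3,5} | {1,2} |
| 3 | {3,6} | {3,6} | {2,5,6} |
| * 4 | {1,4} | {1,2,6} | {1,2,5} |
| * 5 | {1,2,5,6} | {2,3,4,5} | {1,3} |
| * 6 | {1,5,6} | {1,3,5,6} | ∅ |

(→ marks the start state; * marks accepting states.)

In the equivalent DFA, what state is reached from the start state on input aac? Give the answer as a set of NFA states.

Start: {1}.
δ(1,a) = {1,2,5,6}.
Union: {1,2,5,6}.
After a: {1,2,5,6}.
δ(1,a) = {1,2,5,6}; δ(2,a) = {1,5,6}; δ(5,a) = {1,2,5,6}; δ(6,a) = {1,5,6}.
Union: {1,2,5,6}.
After a: {1,2,5,6}.
δ(1,c) = {5,6}; δ(2,c) = {1,2}; δ(5,c) = {1,3}; δ(6,c) = ∅.
Union: {1,2,3,5,6}.
After c: {1,2,3,5,6}.

{1,2,3,5,6}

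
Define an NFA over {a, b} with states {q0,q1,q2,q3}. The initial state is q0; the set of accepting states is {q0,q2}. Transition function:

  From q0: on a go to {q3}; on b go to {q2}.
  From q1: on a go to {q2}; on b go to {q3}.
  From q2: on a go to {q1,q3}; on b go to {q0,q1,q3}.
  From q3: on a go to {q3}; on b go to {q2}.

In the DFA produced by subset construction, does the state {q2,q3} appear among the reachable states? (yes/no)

Start state of the DFA: {q0}.
{q0} --a--> {q3}  [new]
{q0} --b--> {q2}  [new]
{q3} --a--> {q3}  [seen]
{q3} --b--> {q2}  [seen]
{q2} --a--> {q1,q3}  [new]
{q2} --b--> {q0,q1,q3}  [new]
{q1,q3} --a--> {q2,q3}  [new]
{q1,q3} --b--> {q2,q3}  [seen]
{q0,q1,q3} --a--> {q2,q3}  [seen]
{q0,q1,q3} --b--> {q2,q3}  [seen]
{q2,q3} --a--> {q1,q3}  [seen]
{q2,q3} --b--> {q0,q1,q2,q3}  [new]
{q0,q1,q2,q3} --a--> {q1,q2,q3}  [new]
{q0,q1,q2,q3} --b--> {q0,q1,q2,q3}  [seen]
{q1,q2,q3} --a--> {q1,q2,q3}  [seen]
{q1,q2,q3} --b--> {q0,q1,q2,q3}  [seen]
Reachable DFA states: {q0}, {q3}, {q2}, {q1,q3}, {q0,q1,q3}, {q2,q3}, {q0,q1,q2,q3}, {q1,q2,q3}.
{q2,q3} is among them.

yes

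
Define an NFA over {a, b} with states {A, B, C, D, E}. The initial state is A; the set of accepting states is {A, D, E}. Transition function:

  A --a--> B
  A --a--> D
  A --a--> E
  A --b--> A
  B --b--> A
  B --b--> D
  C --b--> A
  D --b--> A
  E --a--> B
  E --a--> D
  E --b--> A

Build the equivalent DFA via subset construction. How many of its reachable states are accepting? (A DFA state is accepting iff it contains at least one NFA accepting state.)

4

Start state of the DFA: {A}.
{A} --a--> {B, D, E}  [new]
{A} --b--> {A}  [seen]
{B, D, E} --a--> {B, D}  [new]
{B, D, E} --b--> {A, D}  [new]
{B, D} --a--> ∅  [new]
{B, D} --b--> {A, D}  [seen]
{A, D} --a--> {B, D, E}  [seen]
{A, D} --b--> {A}  [seen]
∅ --a--> ∅  [seen]
∅ --b--> ∅  [seen]
Reachable DFA states: {A}, {B, D, E}, {B, D}, {A, D}, ∅.
Accepting DFA states (contain an NFA accepting state): {A}, {B, D, E}, {B, D}, {A, D}.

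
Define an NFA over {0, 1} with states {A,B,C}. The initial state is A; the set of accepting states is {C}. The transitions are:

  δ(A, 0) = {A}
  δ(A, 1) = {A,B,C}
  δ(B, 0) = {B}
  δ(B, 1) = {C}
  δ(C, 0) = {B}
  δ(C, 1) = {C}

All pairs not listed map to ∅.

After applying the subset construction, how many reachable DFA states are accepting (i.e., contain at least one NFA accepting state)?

1

Start state of the DFA: {A}.
{A} --0--> {A}  [seen]
{A} --1--> {A,B,C}  [new]
{A,B,C} --0--> {A,B}  [new]
{A,B,C} --1--> {A,B,C}  [seen]
{A,B} --0--> {A,B}  [seen]
{A,B} --1--> {A,B,C}  [seen]
Reachable DFA states: {A}, {A,B,C}, {A,B}.
Accepting DFA states (contain an NFA accepting state): {A,B,C}.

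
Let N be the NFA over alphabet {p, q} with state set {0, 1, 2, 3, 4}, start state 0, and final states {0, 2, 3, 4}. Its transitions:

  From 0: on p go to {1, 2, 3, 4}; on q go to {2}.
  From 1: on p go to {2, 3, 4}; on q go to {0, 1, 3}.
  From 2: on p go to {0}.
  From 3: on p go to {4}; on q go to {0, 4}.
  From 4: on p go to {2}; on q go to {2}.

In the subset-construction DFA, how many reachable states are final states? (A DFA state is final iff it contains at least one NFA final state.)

6

Start state of the DFA: {0}.
{0} --p--> {1, 2, 3, 4}  [new]
{0} --q--> {2}  [new]
{1, 2, 3, 4} --p--> {0, 2, 3, 4}  [new]
{1, 2, 3, 4} --q--> {0, 1, 2, 3, 4}  [new]
{2} --p--> {0}  [seen]
{2} --q--> ∅  [new]
{0, 2, 3, 4} --p--> {0, 1, 2, 3, 4}  [seen]
{0, 2, 3, 4} --q--> {0, 2, 4}  [new]
{0, 1, 2, 3, 4} --p--> {0, 1, 2, 3, 4}  [seen]
{0, 1, 2, 3, 4} --q--> {0, 1, 2, 3, 4}  [seen]
∅ --p--> ∅  [seen]
∅ --q--> ∅  [seen]
{0, 2, 4} --p--> {0, 1, 2, 3, 4}  [seen]
{0, 2, 4} --q--> {2}  [seen]
Reachable DFA states: {0}, {1, 2, 3, 4}, {2}, {0, 2, 3, 4}, {0, 1, 2, 3, 4}, ∅, {0, 2, 4}.
Accepting DFA states (contain an NFA accepting state): {0}, {1, 2, 3, 4}, {2}, {0, 2, 3, 4}, {0, 1, 2, 3, 4}, {0, 2, 4}.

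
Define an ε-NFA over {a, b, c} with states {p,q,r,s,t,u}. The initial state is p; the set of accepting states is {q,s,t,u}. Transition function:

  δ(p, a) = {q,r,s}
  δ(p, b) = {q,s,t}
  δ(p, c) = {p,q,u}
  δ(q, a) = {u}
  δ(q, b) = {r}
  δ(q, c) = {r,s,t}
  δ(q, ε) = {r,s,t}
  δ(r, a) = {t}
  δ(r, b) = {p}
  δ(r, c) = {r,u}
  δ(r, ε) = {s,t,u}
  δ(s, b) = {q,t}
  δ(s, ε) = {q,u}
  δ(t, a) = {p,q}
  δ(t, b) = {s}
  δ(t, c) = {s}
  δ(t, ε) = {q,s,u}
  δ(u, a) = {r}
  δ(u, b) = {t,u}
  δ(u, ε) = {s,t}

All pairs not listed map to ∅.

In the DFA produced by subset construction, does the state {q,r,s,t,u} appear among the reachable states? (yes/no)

Start state of the DFA: {p} (ε-closure of the NFA start).
{p} --a--> {q,r,s,t,u}  [new]
{p} --b--> {q,r,s,t,u}  [seen]
{p} --c--> {p,q,r,s,t,u}  [new]
{q,r,s,t,u} --a--> {p,q,r,s,t,u}  [seen]
{q,r,s,t,u} --b--> {p,q,r,s,t,u}  [seen]
{q,r,s,t,u} --c--> {q,r,s,t,u}  [seen]
{p,q,r,s,t,u} --a--> {p,q,r,s,t,u}  [seen]
{p,q,r,s,t,u} --b--> {p,q,r,s,t,u}  [seen]
{p,q,r,s,t,u} --c--> {p,q,r,s,t,u}  [seen]
Reachable DFA states: {p}, {q,r,s,t,u}, {p,q,r,s,t,u}.
{q,r,s,t,u} is among them.

yes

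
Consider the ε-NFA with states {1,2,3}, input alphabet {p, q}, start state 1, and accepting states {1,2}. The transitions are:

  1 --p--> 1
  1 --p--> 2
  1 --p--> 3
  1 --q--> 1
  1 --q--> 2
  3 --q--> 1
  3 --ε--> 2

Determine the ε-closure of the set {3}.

{2,3}

Begin with {3}.
3 →ε {2}; add 2.
ε-closure = {2,3}.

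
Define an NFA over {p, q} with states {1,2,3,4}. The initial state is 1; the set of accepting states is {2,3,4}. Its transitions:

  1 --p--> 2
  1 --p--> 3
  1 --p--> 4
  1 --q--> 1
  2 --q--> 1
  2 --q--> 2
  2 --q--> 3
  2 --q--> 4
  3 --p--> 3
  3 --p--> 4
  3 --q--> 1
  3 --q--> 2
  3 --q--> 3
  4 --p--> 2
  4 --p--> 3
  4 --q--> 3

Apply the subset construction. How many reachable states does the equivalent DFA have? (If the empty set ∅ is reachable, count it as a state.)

3

Start state of the DFA: {1}.
{1} --p--> {2,3,4}  [new]
{1} --q--> {1}  [seen]
{2,3,4} --p--> {2,3,4}  [seen]
{2,3,4} --q--> {1,2,3,4}  [new]
{1,2,3,4} --p--> {2,3,4}  [seen]
{1,2,3,4} --q--> {1,2,3,4}  [seen]
Reachable DFA states: {1}, {2,3,4}, {1,2,3,4}.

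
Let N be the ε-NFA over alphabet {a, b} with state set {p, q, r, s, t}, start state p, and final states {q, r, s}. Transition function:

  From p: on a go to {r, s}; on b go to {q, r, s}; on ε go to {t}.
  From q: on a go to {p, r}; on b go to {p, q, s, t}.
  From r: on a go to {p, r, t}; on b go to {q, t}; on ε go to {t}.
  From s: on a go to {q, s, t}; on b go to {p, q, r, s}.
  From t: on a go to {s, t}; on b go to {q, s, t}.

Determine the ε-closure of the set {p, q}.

{p, q, t}

Begin with {p, q}.
p →ε {t}; add t.
ε-closure = {p, q, t}.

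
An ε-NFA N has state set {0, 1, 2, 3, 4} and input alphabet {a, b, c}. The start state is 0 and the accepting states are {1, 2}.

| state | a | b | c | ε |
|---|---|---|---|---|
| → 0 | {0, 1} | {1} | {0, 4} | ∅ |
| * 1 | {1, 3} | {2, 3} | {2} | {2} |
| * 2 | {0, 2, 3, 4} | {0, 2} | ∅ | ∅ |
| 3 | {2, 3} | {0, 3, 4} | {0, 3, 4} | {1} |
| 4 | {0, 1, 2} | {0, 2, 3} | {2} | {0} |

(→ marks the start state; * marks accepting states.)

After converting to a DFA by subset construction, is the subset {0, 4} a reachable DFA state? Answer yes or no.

Start state of the DFA: {0} (ε-closure of the NFA start).
{0} --a--> {0, 1, 2}  [new]
{0} --b--> {1, 2}  [new]
{0} --c--> {0, 4}  [new]
{0, 1, 2} --a--> {0, 1, 2, 3, 4}  [new]
{0, 1, 2} --b--> {0, 1, 2, 3}  [new]
{0, 1, 2} --c--> {0, 2, 4}  [new]
{1, 2} --a--> {0, 1, 2, 3, 4}  [seen]
{1, 2} --b--> {0, 1, 2, 3}  [seen]
{1, 2} --c--> {2}  [new]
{0, 4} --a--> {0, 1, 2}  [seen]
{0, 4} --b--> {0, 1, 2, 3}  [seen]
{0, 4} --c--> {0, 2, 4}  [seen]
{0, 1, 2, 3, 4} --a--> {0, 1, 2, 3, 4}  [seen]
{0, 1, 2, 3, 4} --b--> {0, 1, 2, 3, 4}  [seen]
{0, 1, 2, 3, 4} --c--> {0, 1, 2, 3, 4}  [seen]
{0, 1, 2, 3} --a--> {0, 1, 2, 3, 4}  [seen]
{0, 1, 2, 3} --b--> {0, 1, 2, 3, 4}  [seen]
{0, 1, 2, 3} --c--> {0, 1, 2, 3, 4}  [seen]
{0, 2, 4} --a--> {0, 1, 2, 3, 4}  [seen]
{0, 2, 4} --b--> {0, 1, 2, 3}  [seen]
{0, 2, 4} --c--> {0, 2, 4}  [seen]
{2} --a--> {0, 1, 2, 3, 4}  [seen]
{2} --b--> {0, 2}  [new]
{2} --c--> ∅  [new]
{0, 2} --a--> {0, 1, 2, 3, 4}  [seen]
{0, 2} --b--> {0, 1, 2}  [seen]
{0, 2} --c--> {0, 4}  [seen]
∅ --a--> ∅  [seen]
∅ --b--> ∅  [seen]
∅ --c--> ∅  [seen]
Reachable DFA states: {0}, {0, 1, 2}, {1, 2}, {0, 4}, {0, 1, 2, 3, 4}, {0, 1, 2, 3}, {0, 2, 4}, {2}, {0, 2}, ∅.
{0, 4} is among them.

yes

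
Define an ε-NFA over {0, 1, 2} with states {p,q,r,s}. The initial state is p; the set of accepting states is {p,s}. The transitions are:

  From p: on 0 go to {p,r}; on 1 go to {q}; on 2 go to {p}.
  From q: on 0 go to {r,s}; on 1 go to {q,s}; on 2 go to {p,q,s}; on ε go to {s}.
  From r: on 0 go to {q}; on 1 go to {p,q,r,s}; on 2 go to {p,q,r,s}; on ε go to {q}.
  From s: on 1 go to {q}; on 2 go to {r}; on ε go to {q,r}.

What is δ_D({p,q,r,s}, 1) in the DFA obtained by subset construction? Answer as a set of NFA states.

δ(p,1) = {q}; δ(q,1) = {q,s}; δ(r,1) = {p,q,r,s}; δ(s,1) = {q}.
Union: {p,q,r,s}.

{p,q,r,s}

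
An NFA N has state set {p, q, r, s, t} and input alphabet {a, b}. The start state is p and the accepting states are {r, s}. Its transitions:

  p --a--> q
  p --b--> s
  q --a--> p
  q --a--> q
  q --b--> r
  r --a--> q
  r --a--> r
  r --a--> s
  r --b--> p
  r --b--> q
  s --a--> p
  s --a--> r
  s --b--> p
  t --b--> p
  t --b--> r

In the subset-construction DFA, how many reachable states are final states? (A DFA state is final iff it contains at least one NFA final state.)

Start state of the DFA: {p}.
{p} --a--> {q}  [new]
{p} --b--> {s}  [new]
{q} --a--> {p, q}  [new]
{q} --b--> {r}  [new]
{s} --a--> {p, r}  [new]
{s} --b--> {p}  [seen]
{p, q} --a--> {p, q}  [seen]
{p, q} --b--> {r, s}  [new]
{r} --a--> {q, r, s}  [new]
{r} --b--> {p, q}  [seen]
{p, r} --a--> {q, r, s}  [seen]
{p, r} --b--> {p, q, s}  [new]
{r, s} --a--> {p, q, r, s}  [new]
{r, s} --b--> {p, q}  [seen]
{q, r, s} --a--> {p, q, r, s}  [seen]
{q, r, s} --b--> {p, q, r}  [new]
{p, q, s} --a--> {p, q, r}  [seen]
{p, q, s} --b--> {p, r, s}  [new]
{p, q, r, s} --a--> {p, q, r, s}  [seen]
{p, q, r, s} --b--> {p, q, r, s}  [seen]
{p, q, r} --a--> {p, q, r, s}  [seen]
{p, q, r} --b--> {p, q, r, s}  [seen]
{p, r, s} --a--> {p, q, r, s}  [seen]
{p, r, s} --b--> {p, q, s}  [seen]
Reachable DFA states: {p}, {q}, {s}, {p, q}, {r}, {p, r}, {r, s}, {q, r, s}, {p, q, s}, {p, q, r, s}, {p, q, r}, {p, r, s}.
Accepting DFA states (contain an NFA accepting state): {s}, {r}, {p, r}, {r, s}, {q, r, s}, {p, q, s}, {p, q, r, s}, {p, q, r}, {p, r, s}.

9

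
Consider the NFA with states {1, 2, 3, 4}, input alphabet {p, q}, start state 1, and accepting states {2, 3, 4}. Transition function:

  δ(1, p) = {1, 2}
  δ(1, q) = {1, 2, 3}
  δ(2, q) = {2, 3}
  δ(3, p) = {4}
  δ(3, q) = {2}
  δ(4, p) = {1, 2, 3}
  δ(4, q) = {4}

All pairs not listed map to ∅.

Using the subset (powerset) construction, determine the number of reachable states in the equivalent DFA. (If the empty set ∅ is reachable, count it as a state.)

Start state of the DFA: {1}.
{1} --p--> {1, 2}  [new]
{1} --q--> {1, 2, 3}  [new]
{1, 2} --p--> {1, 2}  [seen]
{1, 2} --q--> {1, 2, 3}  [seen]
{1, 2, 3} --p--> {1, 2, 4}  [new]
{1, 2, 3} --q--> {1, 2, 3}  [seen]
{1, 2, 4} --p--> {1, 2, 3}  [seen]
{1, 2, 4} --q--> {1, 2, 3, 4}  [new]
{1, 2, 3, 4} --p--> {1, 2, 3, 4}  [seen]
{1, 2, 3, 4} --q--> {1, 2, 3, 4}  [seen]
Reachable DFA states: {1}, {1, 2}, {1, 2, 3}, {1, 2, 4}, {1, 2, 3, 4}.

5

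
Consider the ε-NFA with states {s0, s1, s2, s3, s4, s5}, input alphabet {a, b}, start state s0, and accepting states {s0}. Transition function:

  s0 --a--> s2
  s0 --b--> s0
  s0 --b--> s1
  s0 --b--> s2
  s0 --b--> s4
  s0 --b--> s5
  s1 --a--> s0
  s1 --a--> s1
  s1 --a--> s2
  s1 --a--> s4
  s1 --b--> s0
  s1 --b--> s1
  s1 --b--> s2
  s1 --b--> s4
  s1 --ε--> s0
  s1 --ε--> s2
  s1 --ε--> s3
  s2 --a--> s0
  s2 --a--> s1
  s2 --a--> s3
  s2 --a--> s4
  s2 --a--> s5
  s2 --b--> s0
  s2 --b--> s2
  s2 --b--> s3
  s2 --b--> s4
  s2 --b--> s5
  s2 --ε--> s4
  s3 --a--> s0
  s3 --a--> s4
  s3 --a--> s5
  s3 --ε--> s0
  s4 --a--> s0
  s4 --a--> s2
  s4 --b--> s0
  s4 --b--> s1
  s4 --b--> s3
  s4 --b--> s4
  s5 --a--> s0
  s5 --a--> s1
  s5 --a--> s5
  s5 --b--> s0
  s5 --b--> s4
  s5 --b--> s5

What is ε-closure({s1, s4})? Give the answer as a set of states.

Begin with {s1, s4}.
s1 →ε {s0, s2, s3}; add s0, s2, s3.
ε-closure = {s0, s1, s2, s3, s4}.

{s0, s1, s2, s3, s4}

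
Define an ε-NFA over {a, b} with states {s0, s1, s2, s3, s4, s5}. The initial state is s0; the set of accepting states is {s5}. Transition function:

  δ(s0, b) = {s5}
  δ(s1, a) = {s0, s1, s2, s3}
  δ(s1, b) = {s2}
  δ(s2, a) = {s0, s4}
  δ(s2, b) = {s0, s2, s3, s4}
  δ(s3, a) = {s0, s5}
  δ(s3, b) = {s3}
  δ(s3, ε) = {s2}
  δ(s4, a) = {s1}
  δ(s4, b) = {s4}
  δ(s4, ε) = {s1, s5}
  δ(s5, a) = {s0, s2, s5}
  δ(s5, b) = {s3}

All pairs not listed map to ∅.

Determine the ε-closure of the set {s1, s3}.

Begin with {s1, s3}.
s3 →ε {s2}; add s2.
ε-closure = {s1, s2, s3}.

{s1, s2, s3}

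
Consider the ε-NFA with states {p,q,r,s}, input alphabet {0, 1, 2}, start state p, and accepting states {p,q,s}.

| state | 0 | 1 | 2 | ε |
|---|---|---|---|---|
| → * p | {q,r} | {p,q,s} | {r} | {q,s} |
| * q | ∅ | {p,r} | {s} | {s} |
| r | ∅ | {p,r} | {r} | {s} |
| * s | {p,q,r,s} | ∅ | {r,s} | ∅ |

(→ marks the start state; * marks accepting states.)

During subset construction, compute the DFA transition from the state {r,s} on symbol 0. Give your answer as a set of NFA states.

{p,q,r,s}

δ(r,0) = ∅; δ(s,0) = {p,q,r,s}.
Union: {p,q,r,s}.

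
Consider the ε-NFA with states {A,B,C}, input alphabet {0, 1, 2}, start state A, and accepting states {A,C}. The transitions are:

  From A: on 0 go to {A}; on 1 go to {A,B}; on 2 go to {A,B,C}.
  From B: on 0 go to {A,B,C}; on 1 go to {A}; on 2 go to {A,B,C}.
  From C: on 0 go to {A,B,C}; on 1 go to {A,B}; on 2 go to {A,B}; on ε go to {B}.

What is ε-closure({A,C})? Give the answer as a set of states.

{A,B,C}

Begin with {A,C}.
C →ε {B}; add B.
ε-closure = {A,B,C}.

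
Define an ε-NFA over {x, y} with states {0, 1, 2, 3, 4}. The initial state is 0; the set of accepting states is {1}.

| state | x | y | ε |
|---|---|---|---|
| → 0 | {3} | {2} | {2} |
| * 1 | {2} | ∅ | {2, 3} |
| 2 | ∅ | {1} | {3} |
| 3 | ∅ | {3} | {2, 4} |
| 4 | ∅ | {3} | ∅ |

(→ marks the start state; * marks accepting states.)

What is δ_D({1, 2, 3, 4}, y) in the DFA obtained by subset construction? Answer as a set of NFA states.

{1, 2, 3, 4}

δ(1,y) = ∅; δ(2,y) = {1}; δ(3,y) = {3}; δ(4,y) = {3}.
Union: {1, 3}.
ε-closure gives {1, 2, 3, 4}.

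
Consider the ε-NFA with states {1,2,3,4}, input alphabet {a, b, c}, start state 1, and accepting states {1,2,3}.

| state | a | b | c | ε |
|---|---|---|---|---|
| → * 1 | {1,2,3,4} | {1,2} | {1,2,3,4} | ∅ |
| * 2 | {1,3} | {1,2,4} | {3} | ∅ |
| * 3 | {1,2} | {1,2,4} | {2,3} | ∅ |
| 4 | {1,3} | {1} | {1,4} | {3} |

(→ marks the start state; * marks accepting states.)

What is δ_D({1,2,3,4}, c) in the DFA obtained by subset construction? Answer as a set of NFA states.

δ(1,c) = {1,2,3,4}; δ(2,c) = {3}; δ(3,c) = {2,3}; δ(4,c) = {1,4}.
Union: {1,2,3,4}.

{1,2,3,4}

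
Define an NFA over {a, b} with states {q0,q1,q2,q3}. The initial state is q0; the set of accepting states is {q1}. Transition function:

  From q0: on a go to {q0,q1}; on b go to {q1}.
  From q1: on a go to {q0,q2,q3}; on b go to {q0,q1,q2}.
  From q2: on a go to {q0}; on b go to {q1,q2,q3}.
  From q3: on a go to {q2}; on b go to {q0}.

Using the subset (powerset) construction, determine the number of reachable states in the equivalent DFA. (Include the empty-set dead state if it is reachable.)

6

Start state of the DFA: {q0}.
{q0} --a--> {q0,q1}  [new]
{q0} --b--> {q1}  [new]
{q0,q1} --a--> {q0,q1,q2,q3}  [new]
{q0,q1} --b--> {q0,q1,q2}  [new]
{q1} --a--> {q0,q2,q3}  [new]
{q1} --b--> {q0,q1,q2}  [seen]
{q0,q1,q2,q3} --a--> {q0,q1,q2,q3}  [seen]
{q0,q1,q2,q3} --b--> {q0,q1,q2,q3}  [seen]
{q0,q1,q2} --a--> {q0,q1,q2,q3}  [seen]
{q0,q1,q2} --b--> {q0,q1,q2,q3}  [seen]
{q0,q2,q3} --a--> {q0,q1,q2}  [seen]
{q0,q2,q3} --b--> {q0,q1,q2,q3}  [seen]
Reachable DFA states: {q0}, {q0,q1}, {q1}, {q0,q1,q2,q3}, {q0,q1,q2}, {q0,q2,q3}.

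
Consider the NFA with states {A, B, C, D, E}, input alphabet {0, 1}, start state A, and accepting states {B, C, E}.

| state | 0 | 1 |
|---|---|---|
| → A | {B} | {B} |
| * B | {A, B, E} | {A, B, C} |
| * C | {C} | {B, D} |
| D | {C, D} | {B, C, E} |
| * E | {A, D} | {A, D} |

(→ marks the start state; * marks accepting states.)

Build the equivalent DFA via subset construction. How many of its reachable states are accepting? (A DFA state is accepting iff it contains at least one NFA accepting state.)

7

Start state of the DFA: {A}.
{A} --0--> {B}  [new]
{A} --1--> {B}  [seen]
{B} --0--> {A, B, E}  [new]
{B} --1--> {A, B, C}  [new]
{A, B, E} --0--> {A, B, D, E}  [new]
{A, B, E} --1--> {A, B, C, D}  [new]
{A, B, C} --0--> {A, B, C, E}  [new]
{A, B, C} --1--> {A, B, C, D}  [seen]
{A, B, D, E} --0--> {A, B, C, D, E}  [new]
{A, B, D, E} --1--> {A, B, C, D, E}  [seen]
{A, B, C, D} --0--> {A, B, C, D, E}  [seen]
{A, B, C, D} --1--> {A, B, C, D, E}  [seen]
{A, B, C, E} --0--> {A, B, C, D, E}  [seen]
{A, B, C, E} --1--> {A, B, C, D}  [seen]
{A, B, C, D, E} --0--> {A, B, C, D, E}  [seen]
{A, B, C, D, E} --1--> {A, B, C, D, E}  [seen]
Reachable DFA states: {A}, {B}, {A, B, E}, {A, B, C}, {A, B, D, E}, {A, B, C, D}, {A, B, C, E}, {A, B, C, D, E}.
Accepting DFA states (contain an NFA accepting state): {B}, {A, B, E}, {A, B, C}, {A, B, D, E}, {A, B, C, D}, {A, B, C, E}, {A, B, C, D, E}.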